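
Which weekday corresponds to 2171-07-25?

Doomsday rule: the anchor day for the 2100s is Sunday. For year 71: 71÷12 = 5 r 11, and 11÷4 = 2, so 5+11+2 = 18.
Sunday + 18 ≡ Thursday — that's 2171's doomsday.
In July the doomsday date is Jul 11.
Jul 25 is 14 days after Jul 11; 14 mod 7 = 0, so Thursday + 0 = Thursday.

Thursday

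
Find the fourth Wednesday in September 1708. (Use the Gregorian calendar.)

September 26, 1708

September 1, 1708 is a Saturday.
The first Wednesday is therefore September 5 (4 days later).
The fourth Wednesday is 5 + 3×7 = September 26.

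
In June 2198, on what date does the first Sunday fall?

June 1, 2198 is a Friday.
The first Sunday is therefore June 3 (2 days later).

June 3, 2198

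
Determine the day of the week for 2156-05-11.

Tuesday

Doomsday rule: the anchor day for the 2100s is Sunday. For year 56: 56÷12 = 4 r 8, and 8÷4 = 2, so 4+8+2 = 14.
Sunday + 14 ≡ Sunday — that's 2156's doomsday.
In May the doomsday date is May 9.
May 11 is 2 days after May 9; 2 mod 7 = 2, so Sunday + 2 = Tuesday.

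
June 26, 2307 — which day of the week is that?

Wednesday

Doomsday rule: the anchor day for the 2300s is Wednesday. For year 07: 7÷12 = 0 r 7, and 7÷4 = 1, so 0+7+1 = 8.
Wednesday + 8 ≡ Thursday — that's 2307's doomsday.
In June the doomsday date is Jun 6.
Jun 26 is 20 days after Jun 6; 20 mod 7 = 6, so Thursday + 6 = Wednesday.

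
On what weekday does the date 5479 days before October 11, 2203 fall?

Thursday

First find the weekday of Oct 11, 2203. Doomsday rule: the anchor day for the 2200s is Friday. For year 03: 3÷12 = 0 r 3, and 3÷4 = 0, so 0+3+0 = 3.
Friday + 3 ≡ Monday — that's 2203's doomsday.
In October the doomsday date is Oct 10.
Oct 11 is 1 day after Oct 10; 1 mod 7 = 1, so Monday + 1 = Tuesday.
5479 mod 7 = 5, so 5479 days before a Tuesday is Tuesday − 5 = Thursday.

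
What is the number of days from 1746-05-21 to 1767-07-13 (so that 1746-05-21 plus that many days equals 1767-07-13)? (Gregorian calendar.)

May 21, 1746 → May 21, 1747: 365 days.
May 21, 1747 → May 21, 1748: 366 days (Feb 29, 1748 is in that span).
May 21, 1748 → May 21, 1749: 365 days.
May 21, 1749 → May 21, 1750: 365 days.
May 21, 1750 → May 21, 1751: 365 days.
May 21, 1751 → May 21, 1752: 366 days (Feb 29, 1752 is in that span).
May 21, 1752 → May 21, 1753: 365 days.
May 21, 1753 → May 21, 1754: 365 days.
May 21, 1754 → May 21, 1755: 365 days.
May 21, 1755 → May 21, 1756: 366 days (Feb 29, 1756 is in that span).
May 21, 1756 → May 21, 1757: 365 days.
May 21, 1757 → May 21, 1758: 365 days.
May 21, 1758 → May 21, 1759: 365 days.
May 21, 1759 → May 21, 1760: 366 days (Feb 29, 1760 is in that span).
May 21, 1760 → May 21, 1761: 365 days.
May 21, 1761 → May 21, 1762: 365 days.
May 21, 1762 → May 21, 1763: 365 days.
May 21, 1763 → May 21, 1764: 366 days (Feb 29, 1764 is in that span).
May 21, 1764 → May 21, 1765: 365 days.
May 21, 1765 → May 21, 1766: 365 days.
May 21, 1766 → May 21, 1767: 365 days.
May 21, 1767 → Jun 21, 1767: 31 days (May has 31).
Jun 21, 1767 → Jul 13, 1767: 22 days.
Total: 7723 days.

7723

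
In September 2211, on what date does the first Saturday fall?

September 7, 2211

September 1, 2211 is a Sunday.
The first Saturday is therefore September 7 (6 days later).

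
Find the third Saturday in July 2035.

July 21, 2035

July 1, 2035 is a Sunday.
The first Saturday is therefore July 7 (6 days later).
The third Saturday is 7 + 2×7 = July 21.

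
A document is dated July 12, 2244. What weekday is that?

Friday

Doomsday rule: the anchor day for the 2200s is Friday. For year 44: 44÷12 = 3 r 8, and 8÷4 = 2, so 3+8+2 = 13.
Friday + 13 ≡ Thursday — that's 2244's doomsday.
In July the doomsday date is Jul 11.
Jul 12 is 1 day after Jul 11; 1 mod 7 = 1, so Thursday + 1 = Friday.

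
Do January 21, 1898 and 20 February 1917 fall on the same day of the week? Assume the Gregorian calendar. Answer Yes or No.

No

From Jan 21, 1898 to Feb 20, 1917 is 6969 days.
6969 mod 7 = 4, so they are different weekdays.
(Jan 21, 1898 is a Friday; Feb 20, 1917 is a Tuesday.)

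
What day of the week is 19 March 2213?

Friday

Doomsday rule: the anchor day for the 2200s is Friday. For year 13: 13÷12 = 1 r 1, and 1÷4 = 0, so 1+1+0 = 2.
Friday + 2 ≡ Sunday — that's 2213's doomsday.
In March the doomsday date is Mar 14.
Mar 19 is 5 days after Mar 14; 5 mod 7 = 5, so Sunday + 5 = Friday.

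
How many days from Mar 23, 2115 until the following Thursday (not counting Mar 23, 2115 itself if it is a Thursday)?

5

Mar 23, 2115 is a Saturday.
From Saturday to the next Thursday is 5 days.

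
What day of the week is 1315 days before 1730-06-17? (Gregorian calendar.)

Sunday

First find the weekday of Jun 17, 1730. Doomsday rule: the anchor day for the 1700s is Sunday. For year 30: 30÷12 = 2 r 6, and 6÷4 = 1, so 2+6+1 = 9.
Sunday + 9 ≡ Tuesday — that's 1730's doomsday.
In June the doomsday date is Jun 6.
Jun 17 is 11 days after Jun 6; 11 mod 7 = 4, so Tuesday + 4 = Saturday.
1315 mod 7 = 6, so 1315 days before a Saturday is Saturday − 6 = Sunday.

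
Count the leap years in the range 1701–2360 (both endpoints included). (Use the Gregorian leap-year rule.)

160

Multiples of 4 in [1701,2360]: 165.
Of those, multiples of 100: 6 (not leap unless ÷400).
Multiples of 400: 1.
Leap years = 165 − 6 + 1 = 160.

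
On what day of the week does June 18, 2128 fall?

Friday

Doomsday rule: the anchor day for the 2100s is Sunday. For year 28: 28÷12 = 2 r 4, and 4÷4 = 1, so 2+4+1 = 7.
Sunday + 7 ≡ Sunday — that's 2128's doomsday.
In June the doomsday date is Jun 6.
Jun 18 is 12 days after Jun 6; 12 mod 7 = 5, so Sunday + 5 = Friday.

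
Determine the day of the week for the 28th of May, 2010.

Friday

January 1, 2010 is a Friday.
Jan 1, 2010 → Feb 1, 2010: 31 days (January has 31).
Feb 1, 2010 → Mar 1, 2010: 28 days (February has 28).
Mar 1, 2010 → Apr 1, 2010: 31 days (March has 31).
Apr 1, 2010 → May 1, 2010: 30 days (April has 30).
May 1, 2010 → May 28, 2010: 27 days.
Total: 147 days.
147 mod 7 = 0, so Friday + 0 = Friday.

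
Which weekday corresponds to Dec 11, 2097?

Wednesday

Doomsday rule: the anchor day for the 2000s is Tuesday. For year 97: 97÷12 = 8 r 1, and 1÷4 = 0, so 8+1+0 = 9.
Tuesday + 9 ≡ Thursday — that's 2097's doomsday.
In December the doomsday date is Dec 12.
Dec 11 is 1 day before Dec 12; 1 mod 7 = 1, so Thursday − 1 = Wednesday.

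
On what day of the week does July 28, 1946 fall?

Sunday

Doomsday rule: the anchor day for the 1900s is Wednesday. For year 46: 46÷12 = 3 r 10, and 10÷4 = 2, so 3+10+2 = 15.
Wednesday + 15 ≡ Thursday — that's 1946's doomsday.
In July the doomsday date is Jul 11.
Jul 28 is 17 days after Jul 11; 17 mod 7 = 3, so Thursday + 3 = Sunday.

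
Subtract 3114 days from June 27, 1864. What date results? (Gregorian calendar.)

December 18, 1855

−366 (one year; includes Feb 29, 1864) → Jun 27, 1863 (2748 left).
−365 (one year) → Jun 27, 1862 (2383 left).
−365 (one year) → Jun 27, 1861 (2018 left).
−365 (one year) → Jun 27, 1860 (1653 left).
−366 (one year; includes Feb 29, 1860) → Jun 27, 1859 (1287 left).
−365 (one year) → Jun 27, 1858 (922 left).
−365 (one year) → Jun 27, 1857 (557 left).
−365 (one year) → Jun 27, 1856 (192 left).
−27 → May 31, 1856 (end of May, 31 days; 165 left).
−31 → Apr 30, 1856 (end of Apr, 30 days; 134 left).
−30 → Mar 31, 1856 (end of Mar, 31 days; 104 left).
−31 → Feb 29, 1856 (end of Feb, 29 days; 73 left).
−29 → Jan 31, 1856 (end of Jan, 31 days; 44 left).
−31 → Dec 31, 1855 (end of Dec, 31 days; 13 left).
−13 → Dec 18, 1855.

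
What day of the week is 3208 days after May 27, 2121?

May 27, 2121 is a Tuesday.
3208 mod 7 = 2, so 3208 days after a Tuesday is Tuesday + 2 = Thursday.

Thursday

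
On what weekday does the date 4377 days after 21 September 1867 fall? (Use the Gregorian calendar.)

Monday

First find the weekday of Sep 21, 1867. Doomsday rule: the anchor day for the 1800s is Friday. For year 67: 67÷12 = 5 r 7, and 7÷4 = 1, so 5+7+1 = 13.
Friday + 13 ≡ Thursday — that's 1867's doomsday.
In September the doomsday date is Sep 5.
Sep 21 is 16 days after Sep 5; 16 mod 7 = 2, so Thursday + 2 = Saturday.
4377 mod 7 = 2, so 4377 days after a Saturday is Saturday + 2 = Monday.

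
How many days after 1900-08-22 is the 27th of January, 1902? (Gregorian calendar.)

Aug 22, 1900 → Aug 22, 1901: 365 days.
Aug 22, 1901 → Sep 22, 1901: 31 days (August has 31).
Sep 22, 1901 → Oct 22, 1901: 30 days (September has 30).
Oct 22, 1901 → Nov 22, 1901: 31 days (October has 31).
Nov 22, 1901 → Dec 22, 1901: 30 days (November has 30).
Dec 22, 1901 → Jan 22, 1902: 31 days (December has 31).
Jan 22, 1902 → Jan 27, 1902: 5 days.
Total: 523 days.

523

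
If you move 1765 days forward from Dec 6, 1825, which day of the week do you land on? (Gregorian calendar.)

First find the weekday of Dec 6, 1825. Doomsday rule: the anchor day for the 1800s is Friday. For year 25: 25÷12 = 2 r 1, and 1÷4 = 0, so 2+1+0 = 3.
Friday + 3 ≡ Monday — that's 1825's doomsday.
In December the doomsday date is Dec 12.
Dec 6 is 6 days before Dec 12; 6 mod 7 = 6, so Monday − 6 = Tuesday.
1765 mod 7 = 1, so 1765 days after a Tuesday is Tuesday + 1 = Wednesday.

Wednesday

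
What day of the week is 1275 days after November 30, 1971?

Wednesday

Nov 30, 1971 is a Tuesday.
1275 mod 7 = 1, so 1275 days after a Tuesday is Tuesday + 1 = Wednesday.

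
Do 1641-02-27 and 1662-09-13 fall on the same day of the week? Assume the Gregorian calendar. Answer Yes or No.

From Feb 27, 1641 to Sep 13, 1662 is 7868 days.
7868 mod 7 = 0, so they are the same weekday.
(Feb 27, 1641 is a Wednesday; Sep 13, 1662 is a Wednesday.)

Yes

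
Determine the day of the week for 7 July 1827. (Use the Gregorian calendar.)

Saturday

Doomsday rule: the anchor day for the 1800s is Friday. For year 27: 27÷12 = 2 r 3, and 3÷4 = 0, so 2+3+0 = 5.
Friday + 5 ≡ Wednesday — that's 1827's doomsday.
In July the doomsday date is Jul 11.
Jul 7 is 4 days before Jul 11; 4 mod 7 = 4, so Wednesday − 4 = Saturday.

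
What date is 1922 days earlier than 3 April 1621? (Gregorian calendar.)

−365 (one year) → Apr 3, 1620 (1557 left).
−366 (one year; includes Feb 29, 1620) → Apr 3, 1619 (1191 left).
−365 (one year) → Apr 3, 1618 (826 left).
−365 (one year) → Apr 3, 1617 (461 left).
−365 (one year) → Apr 3, 1616 (96 left).
−3 → Mar 31, 1616 (end of Mar, 31 days; 93 left).
−31 → Feb 29, 1616 (end of Feb, 29 days; 62 left).
−29 → Jan 31, 1616 (end of Jan, 31 days; 33 left).
−31 → Dec 31, 1615 (end of Dec, 31 days; 2 left).
−2 → Dec 29, 1615.

December 29, 1615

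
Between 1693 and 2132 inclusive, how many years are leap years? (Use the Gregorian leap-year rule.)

106

Multiples of 4 in [1693,2132]: 110.
Of those, multiples of 100: 5 (not leap unless ÷400).
Multiples of 400: 1.
Leap years = 110 − 5 + 1 = 106.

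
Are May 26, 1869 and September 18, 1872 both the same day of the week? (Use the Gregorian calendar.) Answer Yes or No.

Yes

From May 26, 1869 to Sep 18, 1872 is 1211 days.
1211 mod 7 = 0, so they are the same weekday.
(May 26, 1869 is a Wednesday; Sep 18, 1872 is a Wednesday.)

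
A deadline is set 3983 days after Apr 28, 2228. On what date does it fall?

+365 (one year) → Apr 28, 2229 (3618 left).
+365 (one year) → Apr 28, 2230 (3253 left).
+365 (one year) → Apr 28, 2231 (2888 left).
+366 (one year; includes Feb 29, 2232) → Apr 28, 2232 (2522 left).
+365 (one year) → Apr 28, 2233 (2157 left).
+365 (one year) → Apr 28, 2234 (1792 left).
+365 (one year) → Apr 28, 2235 (1427 left).
+366 (one year; includes Feb 29, 2236) → Apr 28, 2236 (1061 left).
+365 (one year) → Apr 28, 2237 (696 left).
+365 (one year) → Apr 28, 2238 (331 left).
Apr has 30 days: +3 → May 1, 2238 (328 left).
May has 31 days: +31 → Jun 1, 2238 (297 left).
Jun has 30 days: +30 → Jul 1, 2238 (267 left).
Jul has 31 days: +31 → Aug 1, 2238 (236 left).
Aug has 31 days: +31 → Sep 1, 2238 (205 left).
Sep has 30 days: +30 → Oct 1, 2238 (175 left).
Oct has 31 days: +31 → Nov 1, 2238 (144 left).
Nov has 30 days: +30 → Dec 1, 2238 (114 left).
Dec has 31 days: +31 → Jan 1, 2239 (83 left).
Jan has 31 days: +31 → Feb 1, 2239 (52 left).
Feb has 28 days: +28 → Mar 1, 2239 (24 left).
+24 → Mar 25, 2239.

March 25, 2239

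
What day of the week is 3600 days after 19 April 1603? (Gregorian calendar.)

Monday

Apr 19, 1603 is a Saturday.
3600 mod 7 = 2, so 3600 days after a Saturday is Saturday + 2 = Monday.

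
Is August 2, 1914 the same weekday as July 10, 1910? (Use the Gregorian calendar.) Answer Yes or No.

Yes

From Jul 10, 1910 to Aug 2, 1914 is 1484 days.
1484 mod 7 = 0, so they are the same weekday.
(Jul 10, 1910 is a Sunday; Aug 2, 1914 is a Sunday.)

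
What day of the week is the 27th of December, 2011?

Doomsday rule: the anchor day for the 2000s is Tuesday. For year 11: 11÷12 = 0 r 11, and 11÷4 = 2, so 0+11+2 = 13.
Tuesday + 13 ≡ Monday — that's 2011's doomsday.
In December the doomsday date is Dec 12.
Dec 27 is 15 days after Dec 12; 15 mod 7 = 1, so Monday + 1 = Tuesday.

Tuesday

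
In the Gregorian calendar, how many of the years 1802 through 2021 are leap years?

54

Multiples of 4 in [1802,2021]: 55.
Of those, multiples of 100: 2 (not leap unless ÷400).
Multiples of 400: 1.
Leap years = 55 − 2 + 1 = 54.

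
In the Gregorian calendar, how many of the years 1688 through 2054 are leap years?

Multiples of 4 in [1688,2054]: 92.
Of those, multiples of 100: 4 (not leap unless ÷400).
Multiples of 400: 1.
Leap years = 92 − 4 + 1 = 89.

89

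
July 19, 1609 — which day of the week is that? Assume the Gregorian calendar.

Doomsday rule: the anchor day for the 1600s is Tuesday. For year 09: 9÷12 = 0 r 9, and 9÷4 = 2, so 0+9+2 = 11.
Tuesday + 11 ≡ Saturday — that's 1609's doomsday.
In July the doomsday date is Jul 11.
Jul 19 is 8 days after Jul 11; 8 mod 7 = 1, so Saturday + 1 = Sunday.

Sunday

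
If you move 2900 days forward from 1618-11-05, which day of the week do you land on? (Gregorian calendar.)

Wednesday

First find the weekday of Nov 5, 1618. Doomsday rule: the anchor day for the 1600s is Tuesday. For year 18: 18÷12 = 1 r 6, and 6÷4 = 1, so 1+6+1 = 8.
Tuesday + 8 ≡ Wednesday — that's 1618's doomsday.
In November the doomsday date is Nov 7.
Nov 5 is 2 days before Nov 7; 2 mod 7 = 2, so Wednesday − 2 = Monday.
2900 mod 7 = 2, so 2900 days after a Monday is Monday + 2 = Wednesday.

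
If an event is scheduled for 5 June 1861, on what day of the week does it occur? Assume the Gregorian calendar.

Doomsday rule: the anchor day for the 1800s is Friday. For year 61: 61÷12 = 5 r 1, and 1÷4 = 0, so 5+1+0 = 6.
Friday + 6 ≡ Thursday — that's 1861's doomsday.
In June the doomsday date is Jun 6.
Jun 5 is 1 day before Jun 6; 1 mod 7 = 1, so Thursday − 1 = Wednesday.

Wednesday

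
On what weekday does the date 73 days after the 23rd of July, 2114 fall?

Thursday

Jul 23, 2114 is a Monday.
73 mod 7 = 3, so 73 days after a Monday is Monday + 3 = Thursday.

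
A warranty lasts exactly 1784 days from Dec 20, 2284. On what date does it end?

+365 (one year) → Dec 20, 2285 (1419 left).
+365 (one year) → Dec 20, 2286 (1054 left).
+365 (one year) → Dec 20, 2287 (689 left).
+366 (one year; includes Feb 29, 2288) → Dec 20, 2288 (323 left).
Dec has 31 days: +12 → Jan 1, 2289 (311 left).
Jan has 31 days: +31 → Feb 1, 2289 (280 left).
Feb has 28 days: +28 → Mar 1, 2289 (252 left).
Mar has 31 days: +31 → Apr 1, 2289 (221 left).
Apr has 30 days: +30 → May 1, 2289 (191 left).
May has 31 days: +31 → Jun 1, 2289 (160 left).
Jun has 30 days: +30 → Jul 1, 2289 (130 left).
Jul has 31 days: +31 → Aug 1, 2289 (99 left).
Aug has 31 days: +31 → Sep 1, 2289 (68 left).
Sep has 30 days: +30 → Oct 1, 2289 (38 left).
Oct has 31 days: +31 → Nov 1, 2289 (7 left).
+7 → Nov 8, 2289.

November 8, 2289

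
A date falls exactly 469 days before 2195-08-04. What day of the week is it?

Tuesday

Aug 4, 2195 is a Tuesday.
469 mod 7 = 0, so 469 days before a Tuesday is Tuesday − 0 = Tuesday.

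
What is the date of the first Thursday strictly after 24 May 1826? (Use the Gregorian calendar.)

May 25, 1826

May 24, 1826 is a Wednesday.
From Wednesday to the next Thursday is 1 day.
May 24, 1826 + 1 = May 25, 1826.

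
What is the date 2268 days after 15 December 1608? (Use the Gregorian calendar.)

+365 (one year) → Dec 15, 1609 (1903 left).
+365 (one year) → Dec 15, 1610 (1538 left).
+365 (one year) → Dec 15, 1611 (1173 left).
+366 (one year; includes Feb 29, 1612) → Dec 15, 1612 (807 left).
+365 (one year) → Dec 15, 1613 (442 left).
+365 (one year) → Dec 15, 1614 (77 left).
Dec has 31 days: +17 → Jan 1, 1615 (60 left).
Jan has 31 days: +31 → Feb 1, 1615 (29 left).
Feb has 28 days: +28 → Mar 1, 1615 (1 left).
+1 → Mar 2, 1615.

March 2, 1615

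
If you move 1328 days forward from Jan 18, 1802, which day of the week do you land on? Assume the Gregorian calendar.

Jan 18, 1802 is a Monday.
1328 mod 7 = 5, so 1328 days after a Monday is Monday + 5 = Saturday.

Saturday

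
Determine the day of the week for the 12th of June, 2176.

Wednesday

Doomsday rule: the anchor day for the 2100s is Sunday. For year 76: 76÷12 = 6 r 4, and 4÷4 = 1, so 6+4+1 = 11.
Sunday + 11 ≡ Thursday — that's 2176's doomsday.
In June the doomsday date is Jun 6.
Jun 12 is 6 days after Jun 6; 6 mod 7 = 6, so Thursday + 6 = Wednesday.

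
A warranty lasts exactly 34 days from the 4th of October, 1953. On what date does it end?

November 7, 1953

Oct has 31 days: +28 → Nov 1, 1953 (6 left).
+6 → Nov 7, 1953.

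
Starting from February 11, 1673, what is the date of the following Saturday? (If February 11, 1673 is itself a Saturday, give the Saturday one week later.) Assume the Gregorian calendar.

Feb 11, 1673 is a Saturday.
From Saturday to the next Saturday is 7 days.
Feb 11, 1673 + 7 = Feb 18, 1673.

February 18, 1673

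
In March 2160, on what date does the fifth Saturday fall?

March 1, 2160 is a Saturday.
The first Saturday is therefore March 1 (same day).
The fifth Saturday is 1 + 4×7 = March 29.

March 29, 2160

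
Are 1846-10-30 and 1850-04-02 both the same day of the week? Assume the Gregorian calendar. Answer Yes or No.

No

From Oct 30, 1846 to Apr 2, 1850 is 1250 days.
1250 mod 7 = 4, so they are different weekdays.
(Oct 30, 1846 is a Friday; Apr 2, 1850 is a Tuesday.)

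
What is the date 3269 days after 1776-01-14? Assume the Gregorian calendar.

December 26, 1784

+366 (one year; includes Feb 29, 1776) → Jan 14, 1777 (2903 left).
+365 (one year) → Jan 14, 1778 (2538 left).
+365 (one year) → Jan 14, 1779 (2173 left).
+365 (one year) → Jan 14, 1780 (1808 left).
+366 (one year; includes Feb 29, 1780) → Jan 14, 1781 (1442 left).
+365 (one year) → Jan 14, 1782 (1077 left).
+365 (one year) → Jan 14, 1783 (712 left).
+365 (one year) → Jan 14, 1784 (347 left).
Jan has 31 days: +18 → Feb 1, 1784 (329 left).
Feb has 29 days: +29 → Mar 1, 1784 (300 left).
Mar has 31 days: +31 → Apr 1, 1784 (269 left).
Apr has 30 days: +30 → May 1, 1784 (239 left).
May has 31 days: +31 → Jun 1, 1784 (208 left).
Jun has 30 days: +30 → Jul 1, 1784 (178 left).
Jul has 31 days: +31 → Aug 1, 1784 (147 left).
Aug has 31 days: +31 → Sep 1, 1784 (116 left).
Sep has 30 days: +30 → Oct 1, 1784 (86 left).
Oct has 31 days: +31 → Nov 1, 1784 (55 left).
Nov has 30 days: +30 → Dec 1, 1784 (25 left).
+25 → Dec 26, 1784.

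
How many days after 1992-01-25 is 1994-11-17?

Jan 25, 1992 → Jan 25, 1993: 366 days (Feb 29, 1992 is in that span).
Jan 25, 1993 → Jan 25, 1994: 365 days.
Jan 25, 1994 → Feb 25, 1994: 31 days (January has 31).
Feb 25, 1994 → Mar 25, 1994: 28 days (February has 28).
Mar 25, 1994 → Apr 25, 1994: 31 days (March has 31).
Apr 25, 1994 → May 25, 1994: 30 days (April has 30).
May 25, 1994 → Jun 25, 1994: 31 days (May has 31).
Jun 25, 1994 → Jul 25, 1994: 30 days (June has 30).
Jul 25, 1994 → Aug 25, 1994: 31 days (July has 31).
Aug 25, 1994 → Sep 25, 1994: 31 days (August has 31).
Sep 25, 1994 → Oct 25, 1994: 30 days (September has 30).
Oct 25, 1994 → Nov 17, 1994: 23 days.
Total: 1027 days.

1027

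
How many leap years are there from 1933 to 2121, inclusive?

46

Multiples of 4 in [1933,2121]: 47.
Of those, multiples of 100: 2 (not leap unless ÷400).
Multiples of 400: 1.
Leap years = 47 − 2 + 1 = 46.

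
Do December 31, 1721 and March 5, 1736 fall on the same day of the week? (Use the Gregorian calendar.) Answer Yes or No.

From Dec 31, 1721 to Mar 5, 1736 is 5178 days.
5178 mod 7 = 5, so they are different weekdays.
(Dec 31, 1721 is a Wednesday; Mar 5, 1736 is a Monday.)

No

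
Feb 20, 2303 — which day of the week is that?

Doomsday rule: the anchor day for the 2300s is Wednesday. For year 03: 3÷12 = 0 r 3, and 3÷4 = 0, so 0+3+0 = 3.
Wednesday + 3 ≡ Saturday — that's 2303's doomsday.
In February the doomsday date is Feb 28 (2303 is not a leap year).
Feb 20 is 8 days before Feb 28; 8 mod 7 = 1, so Saturday − 1 = Friday.

Friday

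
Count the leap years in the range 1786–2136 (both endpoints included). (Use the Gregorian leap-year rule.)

Multiples of 4 in [1786,2136]: 88.
Of those, multiples of 100: 4 (not leap unless ÷400).
Multiples of 400: 1.
Leap years = 88 − 4 + 1 = 85.

85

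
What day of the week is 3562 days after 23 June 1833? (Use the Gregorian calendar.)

Saturday

First find the weekday of Jun 23, 1833. Doomsday rule: the anchor day for the 1800s is Friday. For year 33: 33÷12 = 2 r 9, and 9÷4 = 2, so 2+9+2 = 13.
Friday + 13 ≡ Thursday — that's 1833's doomsday.
In June the doomsday date is Jun 6.
Jun 23 is 17 days after Jun 6; 17 mod 7 = 3, so Thursday + 3 = Sunday.
3562 mod 7 = 6, so 3562 days after a Sunday is Sunday + 6 = Saturday.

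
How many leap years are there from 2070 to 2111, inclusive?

Multiples of 4 in [2070,2111]: 10.
Of those, multiples of 100: 1 (not leap unless ÷400).
Multiples of 400: 0.
Leap years = 10 − 1 + 0 = 9.

9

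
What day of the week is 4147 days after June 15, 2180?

Jun 15, 2180 is a Thursday.
4147 mod 7 = 3, so 4147 days after a Thursday is Thursday + 3 = Sunday.

Sunday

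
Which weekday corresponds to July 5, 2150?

Doomsday rule: the anchor day for the 2100s is Sunday. For year 50: 50÷12 = 4 r 2, and 2÷4 = 0, so 4+2+0 = 6.
Sunday + 6 ≡ Saturday — that's 2150's doomsday.
In July the doomsday date is Jul 11.
Jul 5 is 6 days before Jul 11; 6 mod 7 = 6, so Saturday − 6 = Sunday.

Sunday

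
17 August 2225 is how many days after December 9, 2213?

4269

Dec 9, 2213 → Dec 9, 2214: 365 days.
Dec 9, 2214 → Dec 9, 2215: 365 days.
Dec 9, 2215 → Dec 9, 2216: 366 days (Feb 29, 2216 is in that span).
Dec 9, 2216 → Dec 9, 2217: 365 days.
Dec 9, 2217 → Dec 9, 2218: 365 days.
Dec 9, 2218 → Dec 9, 2219: 365 days.
Dec 9, 2219 → Dec 9, 2220: 366 days (Feb 29, 2220 is in that span).
Dec 9, 2220 → Dec 9, 2221: 365 days.
Dec 9, 2221 → Dec 9, 2222: 365 days.
Dec 9, 2222 → Dec 9, 2223: 365 days.
Dec 9, 2223 → Dec 9, 2224: 366 days (Feb 29, 2224 is in that span).
Dec 9, 2224 → Jan 9, 2225: 31 days (December has 31).
Jan 9, 2225 → Feb 9, 2225: 31 days (January has 31).
Feb 9, 2225 → Mar 9, 2225: 28 days (February has 28).
Mar 9, 2225 → Apr 9, 2225: 31 days (March has 31).
Apr 9, 2225 → May 9, 2225: 30 days (April has 30).
May 9, 2225 → Jun 9, 2225: 31 days (May has 31).
Jun 9, 2225 → Jul 9, 2225: 30 days (June has 30).
Jul 9, 2225 → Aug 9, 2225: 31 days (July has 31).
Aug 9, 2225 → Aug 17, 2225: 8 days.
Total: 4269 days.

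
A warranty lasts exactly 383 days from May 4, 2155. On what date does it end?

May has 31 days: +28 → Jun 1, 2155 (355 left).
Jun has 30 days: +30 → Jul 1, 2155 (325 left).
Jul has 31 days: +31 → Aug 1, 2155 (294 left).
Aug has 31 days: +31 → Sep 1, 2155 (263 left).
Sep has 30 days: +30 → Oct 1, 2155 (233 left).
Oct has 31 days: +31 → Nov 1, 2155 (202 left).
Nov has 30 days: +30 → Dec 1, 2155 (172 left).
Dec has 31 days: +31 → Jan 1, 2156 (141 left).
Jan has 31 days: +31 → Feb 1, 2156 (110 left).
Feb has 29 days: +29 → Mar 1, 2156 (81 left).
Mar has 31 days: +31 → Apr 1, 2156 (50 left).
Apr has 30 days: +30 → May 1, 2156 (20 left).
+20 → May 21, 2156.

May 21, 2156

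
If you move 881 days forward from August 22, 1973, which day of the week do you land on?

Tuesday

First find the weekday of Aug 22, 1973. Doomsday rule: the anchor day for the 1900s is Wednesday. For year 73: 73÷12 = 6 r 1, and 1÷4 = 0, so 6+1+0 = 7.
Wednesday + 7 ≡ Wednesday — that's 1973's doomsday.
In August the doomsday date is Aug 8.
Aug 22 is 14 days after Aug 8; 14 mod 7 = 0, so Wednesday + 0 = Wednesday.
881 mod 7 = 6, so 881 days after a Wednesday is Wednesday + 6 = Tuesday.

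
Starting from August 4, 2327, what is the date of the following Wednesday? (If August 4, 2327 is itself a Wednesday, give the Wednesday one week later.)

August 10, 2327

Aug 4, 2327 is a Thursday.
From Thursday to the next Wednesday is 6 days.
Aug 4, 2327 + 6 = Aug 10, 2327.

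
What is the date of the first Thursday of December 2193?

December 1, 2193 is a Sunday.
The first Thursday is therefore December 5 (4 days later).

December 5, 2193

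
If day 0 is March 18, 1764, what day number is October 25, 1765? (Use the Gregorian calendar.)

Mar 18, 1764 → Mar 18, 1765: 365 days.
Mar 18, 1765 → Apr 18, 1765: 31 days (March has 31).
Apr 18, 1765 → May 18, 1765: 30 days (April has 30).
May 18, 1765 → Jun 18, 1765: 31 days (May has 31).
Jun 18, 1765 → Jul 18, 1765: 30 days (June has 30).
Jul 18, 1765 → Aug 18, 1765: 31 days (July has 31).
Aug 18, 1765 → Sep 18, 1765: 31 days (August has 31).
Sep 18, 1765 → Oct 18, 1765: 30 days (September has 30).
Oct 18, 1765 → Oct 25, 1765: 7 days.
Total: 586 days.

586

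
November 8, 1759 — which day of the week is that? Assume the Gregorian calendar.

Thursday

Doomsday rule: the anchor day for the 1700s is Sunday. For year 59: 59÷12 = 4 r 11, and 11÷4 = 2, so 4+11+2 = 17.
Sunday + 17 ≡ Wednesday — that's 1759's doomsday.
In November the doomsday date is Nov 7.
Nov 8 is 1 day after Nov 7; 1 mod 7 = 1, so Wednesday + 1 = Thursday.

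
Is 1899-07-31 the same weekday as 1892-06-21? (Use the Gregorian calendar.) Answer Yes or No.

From Jun 21, 1892 to Jul 31, 1899 is 2596 days.
2596 mod 7 = 6, so they are different weekdays.
(Jun 21, 1892 is a Tuesday; Jul 31, 1899 is a Monday.)

No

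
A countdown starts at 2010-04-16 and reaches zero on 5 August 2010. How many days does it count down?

Apr 16, 2010 → May 16, 2010: 30 days (April has 30).
May 16, 2010 → Jun 16, 2010: 31 days (May has 31).
Jun 16, 2010 → Jul 16, 2010: 30 days (June has 30).
Jul 16, 2010 → Aug 5, 2010: 20 days.
Total: 111 days.

111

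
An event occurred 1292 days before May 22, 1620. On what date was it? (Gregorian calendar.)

−366 (one year; includes Feb 29, 1620) → May 22, 1619 (926 left).
−365 (one year) → May 22, 1618 (561 left).
−365 (one year) → May 22, 1617 (196 left).
−22 → Apr 30, 1617 (end of Apr, 30 days; 174 left).
−30 → Mar 31, 1617 (end of Mar, 31 days; 144 left).
−31 → Feb 28, 1617 (end of Feb, 28 days; 113 left).
−28 → Jan 31, 1617 (end of Jan, 31 days; 85 left).
−31 → Dec 31, 1616 (end of Dec, 31 days; 54 left).
−31 → Nov 30, 1616 (end of Nov, 30 days; 23 left).
−23 → Nov 7, 1616.

November 7, 1616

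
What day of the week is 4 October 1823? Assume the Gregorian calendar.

Saturday

January 1, 1823 is a Wednesday.
Jan 1, 1823 → Feb 1, 1823: 31 days (January has 31).
Feb 1, 1823 → Mar 1, 1823: 28 days (February has 28).
Mar 1, 1823 → Apr 1, 1823: 31 days (March has 31).
Apr 1, 1823 → May 1, 1823: 30 days (April has 30).
May 1, 1823 → Jun 1, 1823: 31 days (May has 31).
Jun 1, 1823 → Jul 1, 1823: 30 days (June has 30).
Jul 1, 1823 → Aug 1, 1823: 31 days (July has 31).
Aug 1, 1823 → Sep 1, 1823: 31 days (August has 31).
Sep 1, 1823 → Oct 1, 1823: 30 days (September has 30).
Oct 1, 1823 → Oct 4, 1823: 3 days.
Total: 276 days.
276 mod 7 = 3, so Wednesday + 3 = Saturday.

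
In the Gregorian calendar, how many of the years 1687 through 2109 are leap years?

Multiples of 4 in [1687,2109]: 106.
Of those, multiples of 100: 5 (not leap unless ÷400).
Multiples of 400: 1.
Leap years = 106 − 5 + 1 = 102.

102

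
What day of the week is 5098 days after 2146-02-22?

First find the weekday of Feb 22, 2146. Doomsday rule: the anchor day for the 2100s is Sunday. For year 46: 46÷12 = 3 r 10, and 10÷4 = 2, so 3+10+2 = 15.
Sunday + 15 ≡ Monday — that's 2146's doomsday.
In February the doomsday date is Feb 28 (2146 is not a leap year).
Feb 22 is 6 days before Feb 28; 6 mod 7 = 6, so Monday − 6 = Tuesday.
5098 mod 7 = 2, so 5098 days after a Tuesday is Tuesday + 2 = Thursday.

Thursday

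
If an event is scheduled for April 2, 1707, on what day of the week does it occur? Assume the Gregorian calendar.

Doomsday rule: the anchor day for the 1700s is Sunday. For year 07: 7÷12 = 0 r 7, and 7÷4 = 1, so 0+7+1 = 8.
Sunday + 8 ≡ Monday — that's 1707's doomsday.
In April the doomsday date is Apr 4.
Apr 2 is 2 days before Apr 4; 2 mod 7 = 2, so Monday − 2 = Saturday.

Saturday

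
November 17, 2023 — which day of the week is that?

January 1, 2023 is a Sunday.
Jan 1, 2023 → Feb 1, 2023: 31 days (January has 31).
Feb 1, 2023 → Mar 1, 2023: 28 days (February has 28).
Mar 1, 2023 → Apr 1, 2023: 31 days (March has 31).
Apr 1, 2023 → May 1, 2023: 30 days (April has 30).
May 1, 2023 → Jun 1, 2023: 31 days (May has 31).
Jun 1, 2023 → Jul 1, 2023: 30 days (June has 30).
Jul 1, 2023 → Aug 1, 2023: 31 days (July has 31).
Aug 1, 2023 → Sep 1, 2023: 31 days (August has 31).
Sep 1, 2023 → Oct 1, 2023: 30 days (September has 30).
Oct 1, 2023 → Nov 1, 2023: 31 days (October has 31).
Nov 1, 2023 → Nov 17, 2023: 16 days.
Total: 320 days.
320 mod 7 = 5, so Sunday + 5 = Friday.

Friday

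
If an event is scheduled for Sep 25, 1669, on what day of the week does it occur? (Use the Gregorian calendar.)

Wednesday

Doomsday rule: the anchor day for the 1600s is Tuesday. For year 69: 69÷12 = 5 r 9, and 9÷4 = 2, so 5+9+2 = 16.
Tuesday + 16 ≡ Thursday — that's 1669's doomsday.
In September the doomsday date is Sep 5.
Sep 25 is 20 days after Sep 5; 20 mod 7 = 6, so Thursday + 6 = Wednesday.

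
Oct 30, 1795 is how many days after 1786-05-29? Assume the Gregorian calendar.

3441

May 29, 1786 → May 29, 1787: 365 days.
May 29, 1787 → May 29, 1788: 366 days (Feb 29, 1788 is in that span).
May 29, 1788 → May 29, 1789: 365 days.
May 29, 1789 → May 29, 1790: 365 days.
May 29, 1790 → May 29, 1791: 365 days.
May 29, 1791 → May 29, 1792: 366 days (Feb 29, 1792 is in that span).
May 29, 1792 → May 29, 1793: 365 days.
May 29, 1793 → May 29, 1794: 365 days.
May 29, 1794 → May 29, 1795: 365 days.
May 29, 1795 → Jun 29, 1795: 31 days (May has 31).
Jun 29, 1795 → Jul 29, 1795: 30 days (June has 30).
Jul 29, 1795 → Aug 29, 1795: 31 days (July has 31).
Aug 29, 1795 → Sep 29, 1795: 31 days (August has 31).
Sep 29, 1795 → Oct 29, 1795: 30 days (September has 30).
Oct 29, 1795 → Oct 30, 1795: 1 days.
Total: 3441 days.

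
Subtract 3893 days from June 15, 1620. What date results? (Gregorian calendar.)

−366 (one year; includes Feb 29, 1620) → Jun 15, 1619 (3527 left).
−365 (one year) → Jun 15, 1618 (3162 left).
−365 (one year) → Jun 15, 1617 (2797 left).
−365 (one year) → Jun 15, 1616 (2432 left).
−366 (one year; includes Feb 29, 1616) → Jun 15, 1615 (2066 left).
−365 (one year) → Jun 15, 1614 (1701 left).
−365 (one year) → Jun 15, 1613 (1336 left).
−365 (one year) → Jun 15, 1612 (971 left).
−366 (one year; includes Feb 29, 1612) → Jun 15, 1611 (605 left).
−365 (one year) → Jun 15, 1610 (240 left).
−15 → May 31, 1610 (end of May, 31 days; 225 left).
−31 → Apr 30, 1610 (end of Apr, 30 days; 194 left).
−30 → Mar 31, 1610 (end of Mar, 31 days; 164 left).
−31 → Feb 28, 1610 (end of Feb, 28 days; 133 left).
−28 → Jan 31, 1610 (end of Jan, 31 days; 105 left).
−31 → Dec 31, 1609 (end of Dec, 31 days; 74 left).
−31 → Nov 30, 1609 (end of Nov, 30 days; 43 left).
−30 → Oct 31, 1609 (end of Oct, 31 days; 13 left).
−13 → Oct 18, 1609.

October 18, 1609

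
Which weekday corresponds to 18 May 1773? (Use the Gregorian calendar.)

Doomsday rule: the anchor day for the 1700s is Sunday. For year 73: 73÷12 = 6 r 1, and 1÷4 = 0, so 6+1+0 = 7.
Sunday + 7 ≡ Sunday — that's 1773's doomsday.
In May the doomsday date is May 9.
May 18 is 9 days after May 9; 9 mod 7 = 2, so Sunday + 2 = Tuesday.

Tuesday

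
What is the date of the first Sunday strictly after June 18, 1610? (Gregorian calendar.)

Jun 18, 1610 is a Friday.
From Friday to the next Sunday is 2 days.
Jun 18, 1610 + 2 = Jun 20, 1610.

June 20, 1610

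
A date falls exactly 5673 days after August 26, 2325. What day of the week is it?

Saturday

First find the weekday of Aug 26, 2325. Doomsday rule: the anchor day for the 2300s is Wednesday. For year 25: 25÷12 = 2 r 1, and 1÷4 = 0, so 2+1+0 = 3.
Wednesday + 3 ≡ Saturday — that's 2325's doomsday.
In August the doomsday date is Aug 8.
Aug 26 is 18 days after Aug 8; 18 mod 7 = 4, so Saturday + 4 = Wednesday.
5673 mod 7 = 3, so 5673 days after a Wednesday is Wednesday + 3 = Saturday.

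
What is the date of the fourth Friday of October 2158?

October 1, 2158 is a Sunday.
The first Friday is therefore October 6 (5 days later).
The fourth Friday is 6 + 3×7 = October 27.

October 27, 2158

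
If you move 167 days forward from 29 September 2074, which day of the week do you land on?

Friday

First find the weekday of Sep 29, 2074. Doomsday rule: the anchor day for the 2000s is Tuesday. For year 74: 74÷12 = 6 r 2, and 2÷4 = 0, so 6+2+0 = 8.
Tuesday + 8 ≡ Wednesday — that's 2074's doomsday.
In September the doomsday date is Sep 5.
Sep 29 is 24 days after Sep 5; 24 mod 7 = 3, so Wednesday + 3 = Saturday.
167 mod 7 = 6, so 167 days after a Saturday is Saturday + 6 = Friday.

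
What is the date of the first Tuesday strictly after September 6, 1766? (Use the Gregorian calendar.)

September 9, 1766

Sep 6, 1766 is a Saturday.
From Saturday to the next Tuesday is 3 days.
Sep 6, 1766 + 3 = Sep 9, 1766.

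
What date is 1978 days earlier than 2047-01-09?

August 10, 2041

−365 (one year) → Jan 9, 2046 (1613 left).
−365 (one year) → Jan 9, 2045 (1248 left).
−366 (one year; includes Feb 29, 2044) → Jan 9, 2044 (882 left).
−365 (one year) → Jan 9, 2043 (517 left).
−365 (one year) → Jan 9, 2042 (152 left).
−9 → Dec 31, 2041 (end of Dec, 31 days; 143 left).
−31 → Nov 30, 2041 (end of Nov, 30 days; 112 left).
−30 → Oct 31, 2041 (end of Oct, 31 days; 82 left).
−31 → Sep 30, 2041 (end of Sep, 30 days; 51 left).
−30 → Aug 31, 2041 (end of Aug, 31 days; 21 left).
−21 → Aug 10, 2041.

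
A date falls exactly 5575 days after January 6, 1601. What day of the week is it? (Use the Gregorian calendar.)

Jan 6, 1601 is a Saturday.
5575 mod 7 = 3, so 5575 days after a Saturday is Saturday + 3 = Tuesday.

Tuesday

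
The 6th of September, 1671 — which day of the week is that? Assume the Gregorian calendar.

Sunday

Doomsday rule: the anchor day for the 1600s is Tuesday. For year 71: 71÷12 = 5 r 11, and 11÷4 = 2, so 5+11+2 = 18.
Tuesday + 18 ≡ Saturday — that's 1671's doomsday.
In September the doomsday date is Sep 5.
Sep 6 is 1 day after Sep 5; 1 mod 7 = 1, so Saturday + 1 = Sunday.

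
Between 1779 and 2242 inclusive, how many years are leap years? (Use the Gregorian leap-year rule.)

Multiples of 4 in [1779,2242]: 116.
Of those, multiples of 100: 5 (not leap unless ÷400).
Multiples of 400: 1.
Leap years = 116 − 5 + 1 = 112.

112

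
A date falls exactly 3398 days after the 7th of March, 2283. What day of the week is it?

Saturday

Mar 7, 2283 is a Wednesday.
3398 mod 7 = 3, so 3398 days after a Wednesday is Wednesday + 3 = Saturday.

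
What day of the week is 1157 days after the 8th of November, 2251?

Nov 8, 2251 is a Saturday.
1157 mod 7 = 2, so 1157 days after a Saturday is Saturday + 2 = Monday.

Monday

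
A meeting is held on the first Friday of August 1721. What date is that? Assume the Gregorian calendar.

August 1, 1721 is a Friday.
The first Friday is therefore August 1 (same day).

August 1, 1721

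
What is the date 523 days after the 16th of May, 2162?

+365 (one year) → May 16, 2163 (158 left).
May has 31 days: +16 → Jun 1, 2163 (142 left).
Jun has 30 days: +30 → Jul 1, 2163 (112 left).
Jul has 31 days: +31 → Aug 1, 2163 (81 left).
Aug has 31 days: +31 → Sep 1, 2163 (50 left).
Sep has 30 days: +30 → Oct 1, 2163 (20 left).
+20 → Oct 21, 2163.

October 21, 2163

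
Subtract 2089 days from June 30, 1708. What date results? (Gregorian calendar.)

October 11, 1702

−366 (one year; includes Feb 29, 1708) → Jun 30, 1707 (1723 left).
−365 (one year) → Jun 30, 1706 (1358 left).
−365 (one year) → Jun 30, 1705 (993 left).
−365 (one year) → Jun 30, 1704 (628 left).
−366 (one year; includes Feb 29, 1704) → Jun 30, 1703 (262 left).
−30 → May 31, 1703 (end of May, 31 days; 232 left).
−31 → Apr 30, 1703 (end of Apr, 30 days; 201 left).
−30 → Mar 31, 1703 (end of Mar, 31 days; 171 left).
−31 → Feb 28, 1703 (end of Feb, 28 days; 140 left).
−28 → Jan 31, 1703 (end of Jan, 31 days; 112 left).
−31 → Dec 31, 1702 (end of Dec, 31 days; 81 left).
−31 → Nov 30, 1702 (end of Nov, 30 days; 50 left).
−30 → Oct 31, 1702 (end of Oct, 31 days; 20 left).
−20 → Oct 11, 1702.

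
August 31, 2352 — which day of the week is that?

Doomsday rule: the anchor day for the 2300s is Wednesday. For year 52: 52÷12 = 4 r 4, and 4÷4 = 1, so 4+4+1 = 9.
Wednesday + 9 ≡ Friday — that's 2352's doomsday.
In August the doomsday date is Aug 8.
Aug 31 is 23 days after Aug 8; 23 mod 7 = 2, so Friday + 2 = Sunday.

Sunday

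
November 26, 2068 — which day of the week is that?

Doomsday rule: the anchor day for the 2000s is Tuesday. For year 68: 68÷12 = 5 r 8, and 8÷4 = 2, so 5+8+2 = 15.
Tuesday + 15 ≡ Wednesday — that's 2068's doomsday.
In November the doomsday date is Nov 7.
Nov 26 is 19 days after Nov 7; 19 mod 7 = 5, so Wednesday + 5 = Monday.

Monday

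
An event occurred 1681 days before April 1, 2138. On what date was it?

August 24, 2133

−365 (one year) → Apr 1, 2137 (1316 left).
−365 (one year) → Apr 1, 2136 (951 left).
−366 (one year; includes Feb 29, 2136) → Apr 1, 2135 (585 left).
−365 (one year) → Apr 1, 2134 (220 left).
−1 → Mar 31, 2134 (end of Mar, 31 days; 219 left).
−31 → Feb 28, 2134 (end of Feb, 28 days; 188 left).
−28 → Jan 31, 2134 (end of Jan, 31 days; 160 left).
−31 → Dec 31, 2133 (end of Dec, 31 days; 129 left).
−31 → Nov 30, 2133 (end of Nov, 30 days; 98 left).
−30 → Oct 31, 2133 (end of Oct, 31 days; 68 left).
−31 → Sep 30, 2133 (end of Sep, 30 days; 37 left).
−30 → Aug 31, 2133 (end of Aug, 31 days; 7 left).
−7 → Aug 24, 2133.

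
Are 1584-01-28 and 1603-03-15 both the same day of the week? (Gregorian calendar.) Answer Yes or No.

Yes

From Jan 28, 1584 to Mar 15, 1603 is 6986 days.
6986 mod 7 = 0, so they are the same weekday.
(Jan 28, 1584 is a Saturday; Mar 15, 1603 is a Saturday.)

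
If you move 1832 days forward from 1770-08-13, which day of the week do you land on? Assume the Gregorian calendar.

Aug 13, 1770 is a Monday.
1832 mod 7 = 5, so 1832 days after a Monday is Monday + 5 = Saturday.

Saturday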